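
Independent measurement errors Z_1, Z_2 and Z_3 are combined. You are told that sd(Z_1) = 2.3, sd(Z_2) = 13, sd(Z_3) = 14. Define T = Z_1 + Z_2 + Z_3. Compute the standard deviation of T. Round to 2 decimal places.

19.24

V(Z_1) = 5.29, V(Z_2) = 169, V(Z_3) = 196
By independence, V(T) = (1)²V(Z_1) + (1)²V(Z_2) + (1)²V(Z_3)
= (1)²·5.29 + (1)²·169 + (1)²·196 = 370.29
sd(T) = √370.29 ≈ 19.24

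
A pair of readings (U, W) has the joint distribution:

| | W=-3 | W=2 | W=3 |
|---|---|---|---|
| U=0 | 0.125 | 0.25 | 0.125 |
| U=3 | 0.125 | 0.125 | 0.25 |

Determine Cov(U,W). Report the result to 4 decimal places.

E[U] = 1.5,  E[W] = 1.125
E[UW] = 1.875
Cov(U,W) = E[UW] − E[U]E[W] = 1.875 − (1.5)(1.125) = 0.1875

0.1875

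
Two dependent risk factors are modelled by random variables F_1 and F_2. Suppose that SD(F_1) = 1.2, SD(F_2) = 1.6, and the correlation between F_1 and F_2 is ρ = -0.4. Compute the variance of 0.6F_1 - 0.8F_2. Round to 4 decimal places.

Var(F_1) = (1.2)² = 1.44;  Var(F_2) = (1.6)² = 2.56
Cov(F_1,F_2) = ρ·SD(F_1)·SD(F_2) = -0.4·1.2·1.6 = -0.768
Var(0.6F_1 - 0.8F_2) = (0.6)²·Var(F_1) + (-0.8)²·Var(F_2) + 2·(0.6)·(-0.8)·Cov(F_1,F_2)
= 0.36·1.44 + 0.64·2.56 + -0.96·-0.768 = 2.89408

2.8941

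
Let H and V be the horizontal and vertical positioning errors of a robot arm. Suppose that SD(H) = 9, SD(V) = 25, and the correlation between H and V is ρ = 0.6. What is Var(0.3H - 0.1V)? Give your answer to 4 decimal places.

5.4400

Var(H) = (9)² = 81;  Var(V) = (25)² = 625
cov(H,V) = ρ·SD(H)·SD(V) = 0.6·9·25 = 135
Var(0.3H - 0.1V) = (0.3)²·Var(H) + (-0.1)²·Var(V) + 2·(0.3)·(-0.1)·cov(H,V)
= 0.09·81 + 0.01·625 + -0.06·135 = 5.44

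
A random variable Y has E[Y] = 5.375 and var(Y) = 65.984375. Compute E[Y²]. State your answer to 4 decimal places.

94.8750

E[Y²] = var(Y) + (E[Y])² = 65.984375 + (5.375)² = 94.875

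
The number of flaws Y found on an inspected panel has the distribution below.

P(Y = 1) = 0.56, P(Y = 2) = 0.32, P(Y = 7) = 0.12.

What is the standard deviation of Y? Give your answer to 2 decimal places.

E[Y] = (1)(0.56) + (2)(0.32) + (7)(0.12) = 2.04
E[Y²] = (1)²(0.56) + (2)²(0.32) + (7)²(0.12) = 7.72
var(Y) = E[Y²] − (E[Y])² = 7.72 − (2.04)² = 3.5584
sd(Y) = √3.5584 ≈ 1.89

1.89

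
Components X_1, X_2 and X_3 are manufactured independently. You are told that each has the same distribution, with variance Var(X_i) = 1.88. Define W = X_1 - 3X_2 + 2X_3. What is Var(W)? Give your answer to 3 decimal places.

26.320

By independence, Var(W) = (1)²Var(X_1) + (-3)²Var(X_2) + (2)²Var(X_3)
= (1)²·1.88 + (-3)²·1.88 + (2)²·1.88 = 26.32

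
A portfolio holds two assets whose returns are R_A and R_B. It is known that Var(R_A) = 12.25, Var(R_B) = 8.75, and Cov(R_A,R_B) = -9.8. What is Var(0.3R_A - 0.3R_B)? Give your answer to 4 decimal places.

Var(0.3R_A - 0.3R_B) = (0.3)²·Var(R_A) + (-0.3)²·Var(R_B) + 2·(0.3)·(-0.3)·Cov(R_A,R_B)
= 0.09·12.25 + 0.09·8.75 + -0.18·-9.8 = 3.654

3.6540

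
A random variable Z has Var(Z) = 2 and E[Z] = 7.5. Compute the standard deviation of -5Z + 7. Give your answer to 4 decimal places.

7.0711

Var(-5Z + 7) = (-5)²·2 = 50
SD(-5Z + 7) = √50 ≈ 7.0711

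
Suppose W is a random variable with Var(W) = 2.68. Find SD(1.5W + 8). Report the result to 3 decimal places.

2.456

Var(1.5W + 8) = (1.5)²·2.68 = 6.03
SD(1.5W + 8) = √6.03 ≈ 2.456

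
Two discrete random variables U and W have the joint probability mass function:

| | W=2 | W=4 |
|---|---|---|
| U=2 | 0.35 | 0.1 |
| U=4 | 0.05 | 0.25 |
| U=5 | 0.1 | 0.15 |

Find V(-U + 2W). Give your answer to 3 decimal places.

E[U] = 3.35,  E[W] = 3,  E[UW] = 10.6
V(U) = 12.85 − (3.35)² = 1.6275;  V(W) = 10 − (3)² = 1
cov(U,W) = 10.6 − (3.35)(3) = 0.55
V(-U + 2W) = (-1)²·1.6275 + (2)²·1 + 2·(-1)·(2)·0.55 = 3.4275

3.428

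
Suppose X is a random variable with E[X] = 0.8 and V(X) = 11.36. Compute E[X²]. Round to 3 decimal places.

E[X²] = V(X) + (E[X])² = 11.36 + (0.8)² = 12

12.000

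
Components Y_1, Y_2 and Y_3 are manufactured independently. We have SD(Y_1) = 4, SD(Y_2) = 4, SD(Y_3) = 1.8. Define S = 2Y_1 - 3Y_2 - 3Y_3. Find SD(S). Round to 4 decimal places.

V(Y_1) = 16, V(Y_2) = 16, V(Y_3) = 3.24
By independence, V(S) = (2)²V(Y_1) + (-3)²V(Y_2) + (-3)²V(Y_3)
= (2)²·16 + (-3)²·16 + (-3)²·3.24 = 237.16
SD(S) = √237.16 ≈ 15.4000

15.4000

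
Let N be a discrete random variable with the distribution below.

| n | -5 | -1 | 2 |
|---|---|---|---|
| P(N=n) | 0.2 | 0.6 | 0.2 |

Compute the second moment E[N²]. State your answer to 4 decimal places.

E[N²] = (-5)²(0.2) + (-1)²(0.6) + (2)²(0.2) = 6.4

6.4000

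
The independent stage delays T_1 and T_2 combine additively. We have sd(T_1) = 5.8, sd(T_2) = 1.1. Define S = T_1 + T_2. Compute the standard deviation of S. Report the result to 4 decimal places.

5.9034

Var(T_1) = 33.64, Var(T_2) = 1.21
By independence, Var(S) = (1)²Var(T_1) + (1)²Var(T_2)
= (1)²·33.64 + (1)²·1.21 = 34.85
sd(S) = √34.85 ≈ 5.9034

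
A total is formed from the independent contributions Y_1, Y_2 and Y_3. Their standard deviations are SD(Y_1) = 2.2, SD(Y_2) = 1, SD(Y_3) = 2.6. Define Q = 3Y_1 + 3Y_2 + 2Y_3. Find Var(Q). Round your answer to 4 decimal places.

Var(Y_1) = 4.84, Var(Y_2) = 1, Var(Y_3) = 6.76
By independence, Var(Q) = (3)²Var(Y_1) + (3)²Var(Y_2) + (2)²Var(Y_3)
= (3)²·4.84 + (3)²·1 + (2)²·6.76 = 79.6

79.6000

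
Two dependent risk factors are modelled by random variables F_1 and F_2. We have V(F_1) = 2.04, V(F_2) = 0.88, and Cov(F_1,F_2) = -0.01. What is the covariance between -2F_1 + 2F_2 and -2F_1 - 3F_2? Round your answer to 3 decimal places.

2.860

Cov(-2F_1 + 2F_2, -2F_1 - 3F_2) = (-2)(-2)V(F_1) + (2)(-3)V(F_2) + [(-2)(-3) + (2)(-2)]Cov(F_1,F_2)
= 4·2.04 + -6·0.88 + 2·-0.01 = 2.86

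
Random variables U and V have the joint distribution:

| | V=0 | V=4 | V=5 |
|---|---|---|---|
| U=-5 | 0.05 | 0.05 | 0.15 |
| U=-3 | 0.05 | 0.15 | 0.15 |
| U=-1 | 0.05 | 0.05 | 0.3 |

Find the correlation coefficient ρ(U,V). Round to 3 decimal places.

0.109

E[U] = -2.7,  E[V] = 4
E[UV] = -10.5
cov(U,V) = E[UV] − E[U]E[V] = -10.5 − (-2.7)(4) = 0.3
var(U) = 2.51,  var(V) = 3
ρ = 0.3 / √(2.51·3) ≈ 0.109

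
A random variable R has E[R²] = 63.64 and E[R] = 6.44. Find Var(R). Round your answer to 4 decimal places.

22.1664

Var(R) = 63.64 − (6.44)² = 22.1664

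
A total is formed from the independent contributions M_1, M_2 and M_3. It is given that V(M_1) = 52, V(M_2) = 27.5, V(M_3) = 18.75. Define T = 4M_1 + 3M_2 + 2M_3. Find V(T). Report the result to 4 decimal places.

1154.5000

By independence, V(T) = (4)²V(M_1) + (3)²V(M_2) + (2)²V(M_3)
= (4)²·52 + (3)²·27.5 + (2)²·18.75 = 1154.5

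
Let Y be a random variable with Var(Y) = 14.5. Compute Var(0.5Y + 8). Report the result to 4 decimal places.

Var(0.5Y + 8) = (0.5)²·Var(Y) = 0.25·14.5 = 3.625

3.6250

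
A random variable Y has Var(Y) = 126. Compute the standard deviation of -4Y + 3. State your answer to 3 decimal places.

44.900

Var(-4Y + 3) = (-4)²·126 = 2016
SD(-4Y + 3) = √2016 ≈ 44.900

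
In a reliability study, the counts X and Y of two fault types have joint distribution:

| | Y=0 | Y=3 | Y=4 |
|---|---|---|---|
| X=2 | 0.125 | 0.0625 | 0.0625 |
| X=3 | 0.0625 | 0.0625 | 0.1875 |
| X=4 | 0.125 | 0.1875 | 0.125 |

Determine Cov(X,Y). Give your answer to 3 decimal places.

E[X] = 3.1875,  E[Y] = 2.4375
E[XY] = 7.9375
Cov(X,Y) = E[XY] − E[X]E[Y] = 7.9375 − (3.1875)(2.4375) = 0.16796875

0.168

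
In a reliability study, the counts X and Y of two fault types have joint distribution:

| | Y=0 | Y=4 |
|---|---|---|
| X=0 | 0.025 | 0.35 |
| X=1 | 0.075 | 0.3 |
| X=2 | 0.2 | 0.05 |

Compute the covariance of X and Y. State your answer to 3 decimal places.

-0.850

E[X] = 0.875,  E[Y] = 2.8
E[XY] = 1.6
cov(X,Y) = E[XY] − E[X]E[Y] = 1.6 − (0.875)(2.8) = -0.85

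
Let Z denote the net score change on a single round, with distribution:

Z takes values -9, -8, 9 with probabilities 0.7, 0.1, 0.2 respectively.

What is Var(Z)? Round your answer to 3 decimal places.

51.210

E[Z] = (-9)(0.7) + (-8)(0.1) + (9)(0.2) = -5.3
E[Z²] = (-9)²(0.7) + (-8)²(0.1) + (9)²(0.2) = 79.3
Var(Z) = E[Z²] − (E[Z])² = 79.3 − (-5.3)² = 51.21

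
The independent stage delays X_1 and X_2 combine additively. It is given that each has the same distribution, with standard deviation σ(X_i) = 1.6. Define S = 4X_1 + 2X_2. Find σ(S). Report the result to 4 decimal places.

Var(X_i) = (1.6)² = 2.56
By independence, Var(S) = (4)²Var(X_1) + (2)²Var(X_2)
= (4)²·2.56 + (2)²·2.56 = 51.2
σ(S) = √51.2 ≈ 7.1554

7.1554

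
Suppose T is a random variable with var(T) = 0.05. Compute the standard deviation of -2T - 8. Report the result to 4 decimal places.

var(-2T - 8) = (-2)²·0.05 = 0.2
σ(-2T - 8) = √0.2 ≈ 0.4472

0.4472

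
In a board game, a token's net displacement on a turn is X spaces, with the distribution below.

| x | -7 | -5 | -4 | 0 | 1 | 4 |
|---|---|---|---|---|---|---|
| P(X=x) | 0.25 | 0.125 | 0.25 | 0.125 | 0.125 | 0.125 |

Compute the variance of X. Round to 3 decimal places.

E[X] = (-7)(0.25) + (-5)(0.125) + (-4)(0.25) + (0)(0.125) + (1)(0.125) + (4)(0.125) = -2.75
E[X²] = (-7)²(0.25) + (-5)²(0.125) + (-4)²(0.25) + (0)²(0.125) + (1)²(0.125) + (4)²(0.125) = 21.5
var(X) = E[X²] − (E[X])² = 21.5 − (-2.75)² = 13.9375

13.938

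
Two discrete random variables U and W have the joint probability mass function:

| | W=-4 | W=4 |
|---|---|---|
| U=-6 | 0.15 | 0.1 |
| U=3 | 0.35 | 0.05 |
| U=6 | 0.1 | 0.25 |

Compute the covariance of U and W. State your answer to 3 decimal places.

2.640

E[U] = 1.8,  E[W] = -0.8
E[UW] = 1.2
cov(U,W) = E[UW] − E[U]E[W] = 1.2 − (1.8)(-0.8) = 2.64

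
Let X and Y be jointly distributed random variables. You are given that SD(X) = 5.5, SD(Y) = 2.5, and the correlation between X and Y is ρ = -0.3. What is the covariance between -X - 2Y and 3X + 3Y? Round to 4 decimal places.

V(X) = (5.5)² = 30.25;  V(Y) = (2.5)² = 6.25
Cov(X,Y) = ρ·SD(X)·SD(Y) = -0.3·5.5·2.5 = -4.125
Cov(-X - 2Y, 3X + 3Y) = (-1)(3)V(X) + (-2)(3)V(Y) + [(-1)(3) + (-2)(3)]Cov(X,Y)
= -3·30.25 + -6·6.25 + -9·-4.125 = -91.125

-91.1250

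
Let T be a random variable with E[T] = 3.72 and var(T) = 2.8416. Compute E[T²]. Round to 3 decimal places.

E[T²] = var(T) + (E[T])² = 2.8416 + (3.72)² = 16.68

16.680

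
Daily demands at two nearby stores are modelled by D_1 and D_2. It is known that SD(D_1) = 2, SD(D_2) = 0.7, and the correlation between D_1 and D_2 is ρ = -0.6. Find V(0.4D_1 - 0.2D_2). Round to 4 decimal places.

0.7940

V(D_1) = (2)² = 4;  V(D_2) = (0.7)² = 0.49
Cov(D_1,D_2) = ρ·SD(D_1)·SD(D_2) = -0.6·2·0.7 = -0.84
V(0.4D_1 - 0.2D_2) = (0.4)²·V(D_1) + (-0.2)²·V(D_2) + 2·(0.4)·(-0.2)·Cov(D_1,D_2)
= 0.16·4 + 0.04·0.49 + -0.16·-0.84 = 0.794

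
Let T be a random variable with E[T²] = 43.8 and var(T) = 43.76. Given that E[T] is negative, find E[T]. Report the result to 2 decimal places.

-0.20

(E[T])² = E[T²] − var(T) = 43.8 − 43.76 = 0.04
E[T] = −√0.04 = -0.2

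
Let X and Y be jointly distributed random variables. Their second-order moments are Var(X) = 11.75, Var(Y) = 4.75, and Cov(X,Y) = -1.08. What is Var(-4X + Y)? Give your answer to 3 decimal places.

201.390

Var(-4X + Y) = (-4)²·Var(X) + (1)²·Var(Y) + 2·(-4)·(1)·Cov(X,Y)
= 16·11.75 + 1·4.75 + -8·-1.08 = 201.39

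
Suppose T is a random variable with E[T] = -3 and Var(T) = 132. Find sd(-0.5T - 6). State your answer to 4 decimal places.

Var(-0.5T - 6) = (-0.5)²·132 = 33
sd(-0.5T - 6) = √33 ≈ 5.7446

5.7446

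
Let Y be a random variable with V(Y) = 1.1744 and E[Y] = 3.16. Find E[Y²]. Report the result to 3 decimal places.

11.160

E[Y²] = V(Y) + (E[Y])² = 1.1744 + (3.16)² = 11.16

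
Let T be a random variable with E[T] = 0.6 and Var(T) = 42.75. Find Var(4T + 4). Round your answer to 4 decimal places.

Var(4T + 4) = (4)²·Var(T) = 16·42.75 = 684

684.0000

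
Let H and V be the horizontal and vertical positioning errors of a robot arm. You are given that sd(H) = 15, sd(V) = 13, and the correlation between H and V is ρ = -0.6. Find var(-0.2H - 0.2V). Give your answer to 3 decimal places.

6.400

var(H) = (15)² = 225;  var(V) = (13)² = 169
cov(H,V) = ρ·sd(H)·sd(V) = -0.6·15·13 = -117
var(-0.2H - 0.2V) = (-0.2)²·var(H) + (-0.2)²·var(V) + 2·(-0.2)·(-0.2)·cov(H,V)
= 0.04·225 + 0.04·169 + 0.08·-117 = 6.4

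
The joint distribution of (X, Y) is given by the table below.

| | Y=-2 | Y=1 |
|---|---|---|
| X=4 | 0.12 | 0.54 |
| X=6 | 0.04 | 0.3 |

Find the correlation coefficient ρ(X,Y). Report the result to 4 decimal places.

E[X] = 4.68,  E[Y] = 0.52
E[XY] = 2.52
Cov(X,Y) = E[XY] − E[X]E[Y] = 2.52 − (4.68)(0.52) = 0.0864
var(X) = 0.8976,  var(Y) = 1.2096
ρ = 0.0864 / √(0.8976·1.2096) ≈ 0.0829

0.0829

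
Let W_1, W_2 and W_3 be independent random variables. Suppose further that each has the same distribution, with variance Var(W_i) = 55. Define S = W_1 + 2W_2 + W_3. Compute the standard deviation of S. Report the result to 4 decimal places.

By independence, Var(S) = (1)²Var(W_1) + (2)²Var(W_2) + (1)²Var(W_3)
= (1)²·55 + (2)²·55 + (1)²·55 = 330
σ(S) = √330 ≈ 18.1659

18.1659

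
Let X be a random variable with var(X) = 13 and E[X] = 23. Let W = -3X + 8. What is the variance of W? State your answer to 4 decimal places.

var(-3X + 8) = (-3)²·var(X) = 9·13 = 117

117.0000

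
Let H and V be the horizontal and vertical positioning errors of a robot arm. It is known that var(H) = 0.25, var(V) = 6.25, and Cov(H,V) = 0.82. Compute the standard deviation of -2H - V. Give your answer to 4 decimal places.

3.2450

var(-2H - V) = (-2)²·var(H) + (-1)²·var(V) + 2·(-2)·(-1)·Cov(H,V)
= 4·0.25 + 1·6.25 + 4·0.82 = 10.53
SD(-2H - V) = √10.53 ≈ 3.2450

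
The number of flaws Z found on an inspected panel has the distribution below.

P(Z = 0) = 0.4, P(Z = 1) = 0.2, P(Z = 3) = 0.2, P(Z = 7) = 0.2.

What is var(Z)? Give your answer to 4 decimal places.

6.9600

E[Z] = (0)(0.4) + (1)(0.2) + (3)(0.2) + (7)(0.2) = 2.2
E[Z²] = (0)²(0.4) + (1)²(0.2) + (3)²(0.2) + (7)²(0.2) = 11.8
var(Z) = E[Z²] − (E[Z])² = 11.8 − (2.2)² = 6.96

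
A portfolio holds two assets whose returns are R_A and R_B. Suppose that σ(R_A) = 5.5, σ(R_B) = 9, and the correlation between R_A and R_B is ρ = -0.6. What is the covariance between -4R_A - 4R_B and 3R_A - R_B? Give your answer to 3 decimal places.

198.600

var(R_A) = (5.5)² = 30.25;  var(R_B) = (9)² = 81
Cov(R_A,R_B) = ρ·σ(R_A)·σ(R_B) = -0.6·5.5·9 = -29.7
Cov(-4R_A - 4R_B, 3R_A - R_B) = (-4)(3)var(R_A) + (-4)(-1)var(R_B) + [(-4)(-1) + (-4)(3)]Cov(R_A,R_B)
= -12·30.25 + 4·81 + -8·-29.7 = 198.6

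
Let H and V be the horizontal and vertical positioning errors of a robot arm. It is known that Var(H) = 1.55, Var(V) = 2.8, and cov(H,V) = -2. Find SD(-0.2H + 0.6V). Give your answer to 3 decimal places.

Var(-0.2H + 0.6V) = (-0.2)²·Var(H) + (0.6)²·Var(V) + 2·(-0.2)·(0.6)·cov(H,V)
= 0.04·1.55 + 0.36·2.8 + -0.24·-2 = 1.55
SD(-0.2H + 0.6V) = √1.55 ≈ 1.245

1.245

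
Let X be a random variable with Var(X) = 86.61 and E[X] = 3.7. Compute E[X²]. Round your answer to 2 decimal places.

100.30

E[X²] = Var(X) + (E[X])² = 86.61 + (3.7)² = 100.3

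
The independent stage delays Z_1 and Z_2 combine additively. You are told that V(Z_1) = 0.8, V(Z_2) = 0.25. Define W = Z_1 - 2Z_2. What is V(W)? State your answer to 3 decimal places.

1.800

By independence, V(W) = (1)²V(Z_1) + (-2)²V(Z_2)
= (1)²·0.8 + (-2)²·0.25 = 1.8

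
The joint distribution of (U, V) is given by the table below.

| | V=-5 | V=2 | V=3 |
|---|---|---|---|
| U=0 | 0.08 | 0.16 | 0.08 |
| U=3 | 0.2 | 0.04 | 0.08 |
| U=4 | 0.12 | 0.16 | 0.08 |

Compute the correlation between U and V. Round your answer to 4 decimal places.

-0.1384

E[U] = 2.4,  E[V] = -0.56
E[UV] = -2.2
cov(U,V) = E[UV] − E[U]E[V] = -2.2 − (2.4)(-0.56) = -0.856
Var(U) = 2.88,  Var(V) = 13.2864
ρ = -0.856 / √(2.88·13.2864) ≈ -0.1384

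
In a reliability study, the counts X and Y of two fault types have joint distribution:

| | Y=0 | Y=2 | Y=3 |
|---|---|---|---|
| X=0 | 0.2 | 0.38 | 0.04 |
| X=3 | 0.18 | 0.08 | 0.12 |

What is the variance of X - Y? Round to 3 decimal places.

3.512

E[X] = 1.14,  E[Y] = 1.4,  E[XY] = 1.56
Var(X) = 3.42 − (1.14)² = 2.1204;  Var(Y) = 3.28 − (1.4)² = 1.32
Cov(X,Y) = 1.56 − (1.14)(1.4) = -0.036
Var(X - Y) = (1)²·2.1204 + (-1)²·1.32 + 2·(1)·(-1)·-0.036 = 3.5124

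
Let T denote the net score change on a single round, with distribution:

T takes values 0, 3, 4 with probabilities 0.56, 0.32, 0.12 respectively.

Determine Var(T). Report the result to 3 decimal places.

E[T] = (0)(0.56) + (3)(0.32) + (4)(0.12) = 1.44
E[T²] = (0)²(0.56) + (3)²(0.32) + (4)²(0.12) = 4.8
Var(T) = E[T²] − (E[T])² = 4.8 − (1.44)² = 2.7264

2.726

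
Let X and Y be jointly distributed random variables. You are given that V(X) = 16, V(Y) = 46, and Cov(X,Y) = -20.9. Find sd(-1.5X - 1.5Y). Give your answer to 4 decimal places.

V(-1.5X - 1.5Y) = (-1.5)²·V(X) + (-1.5)²·V(Y) + 2·(-1.5)·(-1.5)·Cov(X,Y)
= 2.25·16 + 2.25·46 + 4.5·-20.9 = 45.45
sd(-1.5X - 1.5Y) = √45.45 ≈ 6.7417

6.7417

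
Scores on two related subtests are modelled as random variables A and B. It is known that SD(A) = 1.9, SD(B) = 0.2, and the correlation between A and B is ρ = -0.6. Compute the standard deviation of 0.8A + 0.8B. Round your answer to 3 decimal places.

V(A) = (1.9)² = 3.61;  V(B) = (0.2)² = 0.04
Cov(A,B) = ρ·SD(A)·SD(B) = -0.6·1.9·0.2 = -0.228
V(0.8A + 0.8B) = (0.8)²·V(A) + (0.8)²·V(B) + 2·(0.8)·(0.8)·Cov(A,B)
= 0.64·3.61 + 0.64·0.04 + 1.28·-0.228 = 2.04416
SD(0.8A + 0.8B) = √2.04416 ≈ 1.430

1.430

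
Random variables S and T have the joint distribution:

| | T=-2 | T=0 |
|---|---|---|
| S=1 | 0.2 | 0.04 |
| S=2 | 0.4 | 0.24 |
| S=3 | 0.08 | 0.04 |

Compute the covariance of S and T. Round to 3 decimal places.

E[S] = 1.88,  E[T] = -1.36
E[ST] = -2.48
Cov(S,T) = E[ST] − E[S]E[T] = -2.48 − (1.88)(-1.36) = 0.0768

0.077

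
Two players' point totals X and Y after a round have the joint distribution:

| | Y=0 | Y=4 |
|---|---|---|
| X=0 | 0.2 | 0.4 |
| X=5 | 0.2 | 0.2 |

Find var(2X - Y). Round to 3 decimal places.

31.040

E[X] = 2,  E[Y] = 2.4,  E[XY] = 4
var(X) = 10 − (2)² = 6;  var(Y) = 9.6 − (2.4)² = 3.84
Cov(X,Y) = 4 − (2)(2.4) = -0.8
var(2X - Y) = (2)²·6 + (-1)²·3.84 + 2·(2)·(-1)·-0.8 = 31.04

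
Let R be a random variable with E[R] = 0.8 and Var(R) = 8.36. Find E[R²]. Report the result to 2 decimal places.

E[R²] = Var(R) + (E[R])² = 8.36 + (0.8)² = 9

9.00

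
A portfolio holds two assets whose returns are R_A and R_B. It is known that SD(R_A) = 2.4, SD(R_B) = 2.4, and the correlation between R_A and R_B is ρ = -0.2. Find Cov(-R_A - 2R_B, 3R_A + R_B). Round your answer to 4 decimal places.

Var(R_A) = (2.4)² = 5.76;  Var(R_B) = (2.4)² = 5.76
Cov(R_A,R_B) = ρ·SD(R_A)·SD(R_B) = -0.2·2.4·2.4 = -1.152
Cov(-R_A - 2R_B, 3R_A + R_B) = (-1)(3)Var(R_A) + (-2)(1)Var(R_B) + [(-1)(1) + (-2)(3)]Cov(R_A,R_B)
= -3·5.76 + -2·5.76 + -7·-1.152 = -20.736

-20.7360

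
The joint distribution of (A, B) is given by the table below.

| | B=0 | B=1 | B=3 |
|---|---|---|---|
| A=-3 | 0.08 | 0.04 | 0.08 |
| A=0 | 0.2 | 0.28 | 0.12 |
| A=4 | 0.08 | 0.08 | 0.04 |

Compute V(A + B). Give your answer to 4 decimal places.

E[A] = 0.2,  E[B] = 1.12,  E[AB] = -0.04
V(A) = 5 − (0.2)² = 4.96;  V(B) = 2.56 − (1.12)² = 1.3056
Cov(A,B) = -0.04 − (0.2)(1.12) = -0.264
V(A + B) = (1)²·4.96 + (1)²·1.3056 + 2·(1)·(1)·-0.264 = 5.7376

5.7376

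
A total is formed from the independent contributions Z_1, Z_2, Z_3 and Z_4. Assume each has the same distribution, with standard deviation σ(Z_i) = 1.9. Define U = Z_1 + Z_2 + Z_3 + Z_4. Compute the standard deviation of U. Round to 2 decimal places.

Var(Z_i) = (1.9)² = 3.61
By independence, Var(U) = (1)²Var(Z_1) + (1)²Var(Z_2) + (1)²Var(Z_3) + (1)²Var(Z_4)
= (1)²·3.61 + (1)²·3.61 + (1)²·3.61 + (1)²·3.61 = 14.44
σ(U) = √14.44 ≈ 3.80

3.80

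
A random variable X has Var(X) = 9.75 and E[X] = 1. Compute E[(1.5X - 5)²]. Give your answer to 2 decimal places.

34.19

E[1.5X - 5] = 1.5·1 − 5 = -3.5
Var(1.5X - 5) = (1.5)²·9.75 = 21.9375
E[(1.5X - 5)²] = Var((1.5X - 5)) + (E[(1.5X - 5)])² = 21.9375 + (-3.5)² = 34.1875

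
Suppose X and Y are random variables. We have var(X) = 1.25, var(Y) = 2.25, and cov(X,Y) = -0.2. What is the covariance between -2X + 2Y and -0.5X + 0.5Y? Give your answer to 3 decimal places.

cov(-2X + 2Y, -0.5X + 0.5Y) = (-2)(-0.5)var(X) + (2)(0.5)var(Y) + [(-2)(0.5) + (2)(-0.5)]cov(X,Y)
= 1·1.25 + 1·2.25 + -2·-0.2 = 3.9

3.900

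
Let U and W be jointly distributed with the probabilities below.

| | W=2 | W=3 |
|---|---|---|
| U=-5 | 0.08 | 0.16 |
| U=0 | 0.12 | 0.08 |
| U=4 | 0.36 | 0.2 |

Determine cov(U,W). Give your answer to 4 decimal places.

E[U] = 1.04,  E[W] = 2.44
E[UW] = 2.08
cov(U,W) = E[UW] − E[U]E[W] = 2.08 − (1.04)(2.44) = -0.4576

-0.4576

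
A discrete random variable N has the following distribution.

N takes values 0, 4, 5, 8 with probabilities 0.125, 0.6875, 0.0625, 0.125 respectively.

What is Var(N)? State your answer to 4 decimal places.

E[N] = (0)(0.125) + (4)(0.6875) + (5)(0.0625) + (8)(0.125) = 4.0625
E[N²] = (0)²(0.125) + (4)²(0.6875) + (5)²(0.0625) + (8)²(0.125) = 20.5625
Var(N) = E[N²] − (E[N])² = 20.5625 − (4.0625)² = 4.05859375

4.0586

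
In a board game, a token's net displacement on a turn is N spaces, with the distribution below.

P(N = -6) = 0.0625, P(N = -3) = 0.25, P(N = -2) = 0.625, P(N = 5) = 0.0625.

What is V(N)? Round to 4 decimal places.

E[N] = (-6)(0.0625) + (-3)(0.25) + (-2)(0.625) + (5)(0.0625) = -2.0625
E[N²] = (-6)²(0.0625) + (-3)²(0.25) + (-2)²(0.625) + (5)²(0.0625) = 8.5625
V(N) = E[N²] − (E[N])² = 8.5625 − (-2.0625)² = 4.30859375

4.3086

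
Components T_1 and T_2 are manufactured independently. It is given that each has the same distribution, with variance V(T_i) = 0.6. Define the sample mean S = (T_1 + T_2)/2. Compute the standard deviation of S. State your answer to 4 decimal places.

0.5477

By independence, V(S) = (0.5)²V(T_1) + (0.5)²V(T_2)
= (0.5)²·0.6 + (0.5)²·0.6 = 0.3
sd(S) = √0.3 ≈ 0.5477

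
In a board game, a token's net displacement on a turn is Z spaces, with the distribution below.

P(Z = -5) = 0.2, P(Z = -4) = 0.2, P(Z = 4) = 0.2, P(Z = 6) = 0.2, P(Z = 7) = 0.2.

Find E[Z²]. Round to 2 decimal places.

28.40

E[Z²] = (-5)²(0.2) + (-4)²(0.2) + (4)²(0.2) + (6)²(0.2) + (7)²(0.2) = 28.4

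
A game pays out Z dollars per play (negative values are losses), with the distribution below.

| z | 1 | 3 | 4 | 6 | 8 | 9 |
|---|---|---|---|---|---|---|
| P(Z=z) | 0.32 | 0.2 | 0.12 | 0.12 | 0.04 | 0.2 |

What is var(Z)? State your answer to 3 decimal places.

E[Z] = (1)(0.32) + (3)(0.2) + (4)(0.12) + (6)(0.12) + (8)(0.04) + (9)(0.2) = 4.24
E[Z²] = (1)²(0.32) + (3)²(0.2) + (4)²(0.12) + (6)²(0.12) + (8)²(0.04) + (9)²(0.2) = 27.12
var(Z) = E[Z²] − (E[Z])² = 27.12 − (4.24)² = 9.1424

9.142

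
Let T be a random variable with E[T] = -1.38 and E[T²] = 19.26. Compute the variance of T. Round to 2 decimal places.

17.36

Var(T) = 19.26 − (-1.38)² = 17.3556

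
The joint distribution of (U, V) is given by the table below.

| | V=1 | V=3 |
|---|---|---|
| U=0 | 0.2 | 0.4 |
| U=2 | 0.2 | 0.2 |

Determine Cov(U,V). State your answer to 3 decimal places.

-0.160

E[U] = 0.8,  E[V] = 2.2
E[UV] = 1.6
Cov(U,V) = E[UV] − E[U]E[V] = 1.6 − (0.8)(2.2) = -0.16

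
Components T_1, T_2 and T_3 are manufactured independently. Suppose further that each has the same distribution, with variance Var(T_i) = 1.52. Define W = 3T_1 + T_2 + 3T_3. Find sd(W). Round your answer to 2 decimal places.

By independence, Var(W) = (3)²Var(T_1) + (1)²Var(T_2) + (3)²Var(T_3)
= (3)²·1.52 + (1)²·1.52 + (3)²·1.52 = 28.88
sd(W) = √28.88 ≈ 5.37

5.37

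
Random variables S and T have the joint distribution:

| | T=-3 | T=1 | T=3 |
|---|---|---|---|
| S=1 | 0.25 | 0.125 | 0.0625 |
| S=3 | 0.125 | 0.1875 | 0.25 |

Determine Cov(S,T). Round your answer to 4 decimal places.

E[S] = 2.125,  E[T] = 0.125
E[ST] = 1.25
Cov(S,T) = E[ST] − E[S]E[T] = 1.25 − (2.125)(0.125) = 0.984375

0.9844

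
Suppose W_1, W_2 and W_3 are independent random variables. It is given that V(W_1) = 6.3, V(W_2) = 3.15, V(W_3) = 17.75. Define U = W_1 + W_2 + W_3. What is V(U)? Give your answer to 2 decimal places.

By independence, V(U) = (1)²V(W_1) + (1)²V(W_2) + (1)²V(W_3)
= (1)²·6.3 + (1)²·3.15 + (1)²·17.75 = 27.2

27.20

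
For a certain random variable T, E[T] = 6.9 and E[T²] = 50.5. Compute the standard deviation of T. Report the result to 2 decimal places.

1.70

V(T) = 50.5 − (6.9)² = 2.89
SD(T) = √2.89 ≈ 1.70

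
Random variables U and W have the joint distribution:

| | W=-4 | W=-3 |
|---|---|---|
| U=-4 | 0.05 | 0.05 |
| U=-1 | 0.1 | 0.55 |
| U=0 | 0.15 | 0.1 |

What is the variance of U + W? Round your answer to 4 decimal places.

E[U] = -1.05,  E[W] = -3.3,  E[UW] = 3.45
Var(U) = 2.25 − (-1.05)² = 1.1475;  Var(W) = 11.1 − (-3.3)² = 0.21
Cov(U,W) = 3.45 − (-1.05)(-3.3) = -0.015
Var(U + W) = (1)²·1.1475 + (1)²·0.21 + 2·(1)·(1)·-0.015 = 1.3275

1.3275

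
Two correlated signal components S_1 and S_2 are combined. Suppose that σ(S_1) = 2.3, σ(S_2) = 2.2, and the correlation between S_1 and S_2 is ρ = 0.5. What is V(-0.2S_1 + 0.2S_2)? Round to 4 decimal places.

V(S_1) = (2.3)² = 5.29;  V(S_2) = (2.2)² = 4.84
Cov(S_1,S_2) = ρ·σ(S_1)·σ(S_2) = 0.5·2.3·2.2 = 2.53
V(-0.2S_1 + 0.2S_2) = (-0.2)²·V(S_1) + (0.2)²·V(S_2) + 2·(-0.2)·(0.2)·Cov(S_1,S_2)
= 0.04·5.29 + 0.04·4.84 + -0.08·2.53 = 0.2028

0.2028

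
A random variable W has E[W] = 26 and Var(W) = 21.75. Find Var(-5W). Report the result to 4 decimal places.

Var(-5W) = (-5)²·Var(W) = 25·21.75 = 543.75

543.7500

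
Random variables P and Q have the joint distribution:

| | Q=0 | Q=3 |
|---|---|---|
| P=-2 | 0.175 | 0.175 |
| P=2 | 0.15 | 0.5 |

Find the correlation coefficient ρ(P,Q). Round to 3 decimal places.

0.274

E[P] = 0.6,  E[Q] = 2.025
E[PQ] = 1.95
Cov(P,Q) = E[PQ] − E[P]E[Q] = 1.95 − (0.6)(2.025) = 0.735
var(P) = 3.64,  var(Q) = 1.974375
ρ = 0.735 / √(3.64·1.974375) ≈ 0.274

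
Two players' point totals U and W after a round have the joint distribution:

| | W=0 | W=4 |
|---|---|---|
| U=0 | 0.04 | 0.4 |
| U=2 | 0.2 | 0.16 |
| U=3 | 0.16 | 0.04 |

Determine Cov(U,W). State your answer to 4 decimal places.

E[U] = 1.32,  E[W] = 2.4
E[UW] = 1.76
Cov(U,W) = E[UW] − E[U]E[W] = 1.76 − (1.32)(2.4) = -1.408

-1.4080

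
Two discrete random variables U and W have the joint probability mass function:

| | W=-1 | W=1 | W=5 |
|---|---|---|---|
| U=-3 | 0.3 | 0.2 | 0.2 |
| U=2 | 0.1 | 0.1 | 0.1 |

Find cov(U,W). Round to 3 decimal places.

E[U] = -1.5,  E[W] = 1.4
E[UW] = -1.7
cov(U,W) = E[UW] − E[U]E[W] = -1.7 − (-1.5)(1.4) = 0.4

0.400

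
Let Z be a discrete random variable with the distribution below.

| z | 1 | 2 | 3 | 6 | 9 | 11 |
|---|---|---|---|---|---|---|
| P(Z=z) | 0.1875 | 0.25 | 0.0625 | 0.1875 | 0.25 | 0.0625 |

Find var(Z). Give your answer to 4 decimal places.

11.9336

E[Z] = (1)(0.1875) + (2)(0.25) + (3)(0.0625) + (6)(0.1875) + (9)(0.25) + (11)(0.0625) = 4.9375
E[Z²] = (1)²(0.1875) + (2)²(0.25) + (3)²(0.0625) + (6)²(0.1875) + (9)²(0.25) + (11)²(0.0625) = 36.3125
var(Z) = E[Z²] − (E[Z])² = 36.3125 − (4.9375)² = 11.93359375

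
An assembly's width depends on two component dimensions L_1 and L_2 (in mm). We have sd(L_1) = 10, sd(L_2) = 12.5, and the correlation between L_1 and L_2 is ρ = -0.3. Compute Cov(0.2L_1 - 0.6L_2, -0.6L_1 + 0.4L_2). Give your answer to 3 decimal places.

-66.000

V(L_1) = (10)² = 100;  V(L_2) = (12.5)² = 156.25
Cov(L_1,L_2) = ρ·sd(L_1)·sd(L_2) = -0.3·10·12.5 = -37.5
Cov(0.2L_1 - 0.6L_2, -0.6L_1 + 0.4L_2) = (0.2)(-0.6)V(L_1) + (-0.6)(0.4)V(L_2) + [(0.2)(0.4) + (-0.6)(-0.6)]Cov(L_1,L_2)
= -0.12·100 + -0.24·156.25 + 0.44·-37.5 = -66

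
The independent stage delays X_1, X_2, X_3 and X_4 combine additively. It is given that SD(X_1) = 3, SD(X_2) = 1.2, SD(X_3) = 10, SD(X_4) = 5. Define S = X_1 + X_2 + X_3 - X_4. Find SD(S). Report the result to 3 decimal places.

11.638

var(X_1) = 9, var(X_2) = 1.44, var(X_3) = 100, var(X_4) = 25
By independence, var(S) = (1)²var(X_1) + (1)²var(X_2) + (1)²var(X_3) + (-1)²var(X_4)
= (1)²·9 + (1)²·1.44 + (1)²·100 + (-1)²·25 = 135.44
SD(S) = √135.44 ≈ 11.638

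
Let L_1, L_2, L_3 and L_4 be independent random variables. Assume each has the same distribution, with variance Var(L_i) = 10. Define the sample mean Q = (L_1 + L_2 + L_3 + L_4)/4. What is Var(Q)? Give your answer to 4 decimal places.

2.5000

By independence, Var(Q) = (0.25)²Var(L_1) + (0.25)²Var(L_2) + (0.25)²Var(L_3) + (0.25)²Var(L_4)
= (0.25)²·10 + (0.25)²·10 + (0.25)²·10 + (0.25)²·10 = 2.5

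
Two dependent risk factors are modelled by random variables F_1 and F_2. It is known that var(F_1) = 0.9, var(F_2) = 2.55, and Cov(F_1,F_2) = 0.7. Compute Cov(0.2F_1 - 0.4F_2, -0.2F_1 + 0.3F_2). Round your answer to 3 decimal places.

Cov(0.2F_1 - 0.4F_2, -0.2F_1 + 0.3F_2) = (0.2)(-0.2)var(F_1) + (-0.4)(0.3)var(F_2) + [(0.2)(0.3) + (-0.4)(-0.2)]Cov(F_1,F_2)
= -0.04·0.9 + -0.12·2.55 + 0.14·0.7 = -0.244

-0.244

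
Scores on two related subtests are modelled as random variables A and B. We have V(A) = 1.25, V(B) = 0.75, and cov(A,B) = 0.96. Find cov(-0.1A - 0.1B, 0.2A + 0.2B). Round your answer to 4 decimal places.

-0.0784

cov(-0.1A - 0.1B, 0.2A + 0.2B) = (-0.1)(0.2)V(A) + (-0.1)(0.2)V(B) + [(-0.1)(0.2) + (-0.1)(0.2)]cov(A,B)
= -0.02·1.25 + -0.02·0.75 + -0.04·0.96 = -0.0784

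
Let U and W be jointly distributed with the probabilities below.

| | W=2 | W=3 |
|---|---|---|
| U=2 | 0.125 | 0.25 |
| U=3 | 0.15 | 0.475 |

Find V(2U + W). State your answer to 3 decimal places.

1.224

E[U] = 2.625,  E[W] = 2.725,  E[UW] = 7.175
V(U) = 7.125 − (2.625)² = 0.234375;  V(W) = 7.625 − (2.725)² = 0.199375
cov(U,W) = 7.175 − (2.625)(2.725) = 0.021875
V(2U + W) = (2)²·0.234375 + (1)²·0.199375 + 2·(2)·(1)·0.021875 = 1.224375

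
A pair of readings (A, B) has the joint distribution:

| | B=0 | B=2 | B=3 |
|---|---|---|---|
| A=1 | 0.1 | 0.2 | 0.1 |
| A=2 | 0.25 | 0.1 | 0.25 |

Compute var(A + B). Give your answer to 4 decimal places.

E[A] = 1.6,  E[B] = 1.65,  E[AB] = 2.6
var(A) = 2.8 − (1.6)² = 0.24;  var(B) = 4.35 − (1.65)² = 1.6275
Cov(A,B) = 2.6 − (1.6)(1.65) = -0.04
var(A + B) = (1)²·0.24 + (1)²·1.6275 + 2·(1)·(1)·-0.04 = 1.7875

1.7875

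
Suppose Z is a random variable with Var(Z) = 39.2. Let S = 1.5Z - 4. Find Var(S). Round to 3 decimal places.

88.200

Var(1.5Z - 4) = (1.5)²·Var(Z) = 2.25·39.2 = 88.2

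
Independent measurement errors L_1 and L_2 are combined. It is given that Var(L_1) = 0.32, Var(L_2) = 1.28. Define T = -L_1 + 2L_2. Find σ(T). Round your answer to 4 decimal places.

2.3324

By independence, Var(T) = (-1)²Var(L_1) + (2)²Var(L_2)
= (-1)²·0.32 + (2)²·1.28 = 5.44
σ(T) = √5.44 ≈ 2.3324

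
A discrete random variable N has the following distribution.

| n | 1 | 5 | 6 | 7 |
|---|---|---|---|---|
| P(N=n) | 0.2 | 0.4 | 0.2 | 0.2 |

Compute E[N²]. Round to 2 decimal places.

27.20

E[N²] = (1)²(0.2) + (5)²(0.4) + (6)²(0.2) + (7)²(0.2) = 27.2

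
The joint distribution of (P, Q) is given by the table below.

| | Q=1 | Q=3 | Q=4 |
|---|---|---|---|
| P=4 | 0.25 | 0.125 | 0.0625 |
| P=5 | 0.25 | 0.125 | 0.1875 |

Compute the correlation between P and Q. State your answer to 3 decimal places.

E[P] = 4.5625,  E[Q] = 2.25
E[PQ] = 10.375
cov(P,Q) = E[PQ] − E[P]E[Q] = 10.375 − (4.5625)(2.25) = 0.109375
Var(P) = 0.24609375,  Var(Q) = 1.6875
ρ = 0.109375 / √(0.24609375·1.6875) ≈ 0.170

0.170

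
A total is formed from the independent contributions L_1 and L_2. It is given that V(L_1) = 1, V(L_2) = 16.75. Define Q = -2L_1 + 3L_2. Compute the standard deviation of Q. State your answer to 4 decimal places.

By independence, V(Q) = (-2)²V(L_1) + (3)²V(L_2)
= (-2)²·1 + (3)²·16.75 = 154.75
sd(Q) = √154.75 ≈ 12.4399

12.4399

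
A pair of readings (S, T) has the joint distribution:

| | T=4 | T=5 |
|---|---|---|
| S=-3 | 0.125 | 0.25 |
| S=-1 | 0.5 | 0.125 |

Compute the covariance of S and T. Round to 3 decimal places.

-0.219

E[S] = -1.75,  E[T] = 4.375
E[ST] = -7.875
Cov(S,T) = E[ST] − E[S]E[T] = -7.875 − (-1.75)(4.375) = -0.21875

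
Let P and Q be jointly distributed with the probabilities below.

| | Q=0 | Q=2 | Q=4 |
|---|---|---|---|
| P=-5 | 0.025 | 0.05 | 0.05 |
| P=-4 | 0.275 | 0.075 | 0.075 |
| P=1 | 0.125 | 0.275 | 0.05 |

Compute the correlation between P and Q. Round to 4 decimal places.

E[P] = -1.875,  E[Q] = 1.5
E[PQ] = -2.55
Cov(P,Q) = E[PQ] − E[P]E[Q] = -2.55 − (-1.875)(1.5) = 0.2625
Var(P) = 6.859375,  Var(Q) = 2.15
ρ = 0.2625 / √(6.859375·2.15) ≈ 0.0684

0.0684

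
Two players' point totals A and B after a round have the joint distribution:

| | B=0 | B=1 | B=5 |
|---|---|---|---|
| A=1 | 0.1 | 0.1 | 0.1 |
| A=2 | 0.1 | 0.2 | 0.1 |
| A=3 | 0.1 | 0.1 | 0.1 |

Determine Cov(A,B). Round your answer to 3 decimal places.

0.000

E[A] = 2,  E[B] = 1.9
E[AB] = 3.8
Cov(A,B) = E[AB] − E[A]E[B] = 3.8 − (2)(1.9) = 0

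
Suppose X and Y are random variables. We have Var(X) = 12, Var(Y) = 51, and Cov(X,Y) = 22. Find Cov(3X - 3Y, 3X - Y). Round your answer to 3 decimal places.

-3.000

Cov(3X - 3Y, 3X - Y) = (3)(3)Var(X) + (-3)(-1)Var(Y) + [(3)(-1) + (-3)(3)]Cov(X,Y)
= 9·12 + 3·51 + -12·22 = -3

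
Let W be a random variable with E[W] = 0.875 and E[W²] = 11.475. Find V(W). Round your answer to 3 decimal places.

V(W) = 11.475 − (0.875)² = 10.709375

10.709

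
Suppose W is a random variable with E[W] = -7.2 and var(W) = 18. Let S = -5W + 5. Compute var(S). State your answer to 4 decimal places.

var(-5W + 5) = (-5)²·var(W) = 25·18 = 450

450.0000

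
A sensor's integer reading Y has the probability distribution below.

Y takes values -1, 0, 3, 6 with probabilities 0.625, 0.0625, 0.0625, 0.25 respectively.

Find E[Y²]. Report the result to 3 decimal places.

10.188

E[Y²] = (-1)²(0.625) + (0)²(0.0625) + (3)²(0.0625) + (6)²(0.25) = 10.1875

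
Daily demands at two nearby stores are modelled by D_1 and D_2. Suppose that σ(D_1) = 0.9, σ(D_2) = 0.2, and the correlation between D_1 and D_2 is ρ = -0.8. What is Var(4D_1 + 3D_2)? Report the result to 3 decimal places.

9.864

Var(D_1) = (0.9)² = 0.81;  Var(D_2) = (0.2)² = 0.04
Cov(D_1,D_2) = ρ·σ(D_1)·σ(D_2) = -0.8·0.9·0.2 = -0.144
Var(4D_1 + 3D_2) = (4)²·Var(D_1) + (3)²·Var(D_2) + 2·(4)·(3)·Cov(D_1,D_2)
= 16·0.81 + 9·0.04 + 24·-0.144 = 9.864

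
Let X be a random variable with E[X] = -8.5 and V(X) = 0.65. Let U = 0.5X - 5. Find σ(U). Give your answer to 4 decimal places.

V(0.5X - 5) = (0.5)²·0.65 = 0.1625
σ(U) = √0.1625 ≈ 0.4031

0.4031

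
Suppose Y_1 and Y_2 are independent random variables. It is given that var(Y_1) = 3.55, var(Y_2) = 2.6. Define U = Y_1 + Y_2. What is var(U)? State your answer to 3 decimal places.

6.150

By independence, var(U) = (1)²var(Y_1) + (1)²var(Y_2)
= (1)²·3.55 + (1)²·2.6 = 6.15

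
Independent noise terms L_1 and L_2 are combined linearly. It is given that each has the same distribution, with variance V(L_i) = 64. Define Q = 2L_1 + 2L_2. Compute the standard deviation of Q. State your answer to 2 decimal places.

22.63

By independence, V(Q) = (2)²V(L_1) + (2)²V(L_2)
= (2)²·64 + (2)²·64 = 512
SD(Q) = √512 ≈ 22.63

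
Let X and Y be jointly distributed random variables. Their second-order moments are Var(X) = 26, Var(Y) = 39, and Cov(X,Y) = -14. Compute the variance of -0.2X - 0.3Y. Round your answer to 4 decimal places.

2.8700

Var(-0.2X - 0.3Y) = (-0.2)²·Var(X) + (-0.3)²·Var(Y) + 2·(-0.2)·(-0.3)·Cov(X,Y)
= 0.04·26 + 0.09·39 + 0.12·-14 = 2.87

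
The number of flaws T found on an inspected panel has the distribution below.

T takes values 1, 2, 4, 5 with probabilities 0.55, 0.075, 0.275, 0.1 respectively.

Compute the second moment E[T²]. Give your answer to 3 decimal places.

7.750

E[T²] = (1)²(0.55) + (2)²(0.075) + (4)²(0.275) + (5)²(0.1) = 7.75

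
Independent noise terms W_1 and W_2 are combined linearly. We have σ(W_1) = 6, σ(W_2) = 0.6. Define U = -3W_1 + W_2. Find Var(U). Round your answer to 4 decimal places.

324.3600

Var(W_1) = 36, Var(W_2) = 0.36
By independence, Var(U) = (-3)²Var(W_1) + (1)²Var(W_2)
= (-3)²·36 + (1)²·0.36 = 324.36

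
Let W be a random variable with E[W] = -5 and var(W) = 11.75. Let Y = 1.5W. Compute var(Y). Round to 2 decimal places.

var(1.5W) = (1.5)²·var(W) = 2.25·11.75 = 26.4375

26.44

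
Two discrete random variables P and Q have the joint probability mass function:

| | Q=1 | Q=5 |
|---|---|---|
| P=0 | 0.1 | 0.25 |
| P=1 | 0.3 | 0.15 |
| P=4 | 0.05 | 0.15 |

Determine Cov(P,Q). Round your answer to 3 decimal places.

E[P] = 1.25,  E[Q] = 3.2
E[PQ] = 4.25
Cov(P,Q) = E[PQ] − E[P]E[Q] = 4.25 − (1.25)(3.2) = 0.25

0.250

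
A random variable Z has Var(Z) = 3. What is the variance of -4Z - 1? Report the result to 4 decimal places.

Var(-4Z - 1) = (-4)²·Var(Z) = 16·3 = 48

48.0000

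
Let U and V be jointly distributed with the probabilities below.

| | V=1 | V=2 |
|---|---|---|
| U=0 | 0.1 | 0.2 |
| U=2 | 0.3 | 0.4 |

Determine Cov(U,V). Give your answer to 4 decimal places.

E[U] = 1.4,  E[V] = 1.6
E[UV] = 2.2
Cov(U,V) = E[UV] − E[U]E[V] = 2.2 − (1.4)(1.6) = -0.04

-0.0400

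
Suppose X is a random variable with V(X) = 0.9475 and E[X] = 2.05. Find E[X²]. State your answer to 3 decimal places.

5.150

E[X²] = V(X) + (E[X])² = 0.9475 + (2.05)² = 5.15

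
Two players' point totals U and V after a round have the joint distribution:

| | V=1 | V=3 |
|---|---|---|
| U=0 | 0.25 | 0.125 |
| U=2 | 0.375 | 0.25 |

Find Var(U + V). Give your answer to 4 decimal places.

E[U] = 1.25,  E[V] = 1.75,  E[UV] = 2.25
Var(U) = 2.5 − (1.25)² = 0.9375;  Var(V) = 4 − (1.75)² = 0.9375
Cov(U,V) = 2.25 − (1.25)(1.75) = 0.0625
Var(U + V) = (1)²·0.9375 + (1)²·0.9375 + 2·(1)·(1)·0.0625 = 2

2.0000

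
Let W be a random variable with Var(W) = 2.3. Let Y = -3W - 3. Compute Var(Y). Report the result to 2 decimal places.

20.70

Var(-3W - 3) = (-3)²·Var(W) = 9·2.3 = 20.7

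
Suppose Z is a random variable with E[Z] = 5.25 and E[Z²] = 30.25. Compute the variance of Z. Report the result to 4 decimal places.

Var(Z) = 30.25 − (5.25)² = 2.6875

2.6875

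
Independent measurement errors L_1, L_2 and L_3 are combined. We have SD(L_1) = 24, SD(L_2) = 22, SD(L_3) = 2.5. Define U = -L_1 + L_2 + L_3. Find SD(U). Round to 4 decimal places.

V(L_1) = 576, V(L_2) = 484, V(L_3) = 6.25
By independence, V(U) = (-1)²V(L_1) + (1)²V(L_2) + (1)²V(L_3)
= (-1)²·576 + (1)²·484 + (1)²·6.25 = 1066.25
SD(U) = √1066.25 ≈ 32.6535

32.6535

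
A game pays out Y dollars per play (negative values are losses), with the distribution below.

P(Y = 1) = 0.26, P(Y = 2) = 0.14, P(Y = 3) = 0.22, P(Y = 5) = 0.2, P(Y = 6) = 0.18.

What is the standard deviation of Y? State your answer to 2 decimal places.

E[Y] = (1)(0.26) + (2)(0.14) + (3)(0.22) + (5)(0.2) + (6)(0.18) = 3.28
E[Y²] = (1)²(0.26) + (2)²(0.14) + (3)²(0.22) + (5)²(0.2) + (6)²(0.18) = 14.28
var(Y) = E[Y²] − (E[Y])² = 14.28 − (3.28)² = 3.5216
SD(Y) = √3.5216 ≈ 1.88

1.88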